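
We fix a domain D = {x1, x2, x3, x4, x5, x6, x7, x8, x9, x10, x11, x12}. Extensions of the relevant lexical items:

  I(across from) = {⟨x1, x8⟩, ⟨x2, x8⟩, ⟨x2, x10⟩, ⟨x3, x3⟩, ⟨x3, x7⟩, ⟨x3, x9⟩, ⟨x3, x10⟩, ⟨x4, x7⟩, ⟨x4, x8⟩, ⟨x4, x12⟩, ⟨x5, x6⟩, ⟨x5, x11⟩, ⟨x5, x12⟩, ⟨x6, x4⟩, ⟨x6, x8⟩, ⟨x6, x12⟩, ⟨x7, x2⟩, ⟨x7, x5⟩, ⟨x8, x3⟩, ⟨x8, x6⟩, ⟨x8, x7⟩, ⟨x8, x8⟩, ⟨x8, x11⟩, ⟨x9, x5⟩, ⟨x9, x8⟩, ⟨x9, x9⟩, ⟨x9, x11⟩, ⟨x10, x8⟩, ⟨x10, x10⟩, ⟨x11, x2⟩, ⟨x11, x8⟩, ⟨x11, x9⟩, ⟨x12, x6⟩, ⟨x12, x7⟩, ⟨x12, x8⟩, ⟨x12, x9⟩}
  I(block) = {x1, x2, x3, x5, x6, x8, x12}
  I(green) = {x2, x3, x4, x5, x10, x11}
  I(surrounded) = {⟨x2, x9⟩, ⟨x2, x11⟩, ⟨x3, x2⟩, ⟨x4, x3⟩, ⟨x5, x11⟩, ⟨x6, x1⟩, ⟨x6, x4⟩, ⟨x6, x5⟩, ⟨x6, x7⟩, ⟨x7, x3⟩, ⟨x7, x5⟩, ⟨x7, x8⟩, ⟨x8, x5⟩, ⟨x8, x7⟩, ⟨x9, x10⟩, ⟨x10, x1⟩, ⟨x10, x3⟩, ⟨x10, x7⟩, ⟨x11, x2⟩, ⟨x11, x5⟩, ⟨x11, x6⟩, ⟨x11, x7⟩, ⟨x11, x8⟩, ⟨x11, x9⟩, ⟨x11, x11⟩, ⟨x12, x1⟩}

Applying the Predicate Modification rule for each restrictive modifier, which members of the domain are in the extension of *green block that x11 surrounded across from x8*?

⟦that x11 surrounded⟧ = {x : ⟨x11, x⟩ ∈ ⟦surrounded⟧} = {x2, x5, x6, x7, x8, x9, x11}
⟦across from x8⟧ = {x : ⟨x, x8⟩ ∈ ⟦across from⟧} = {x1, x2, x4, x6, x8, x9, x10, x11, x12}
⟦block⟧ = {x1, x2, x3, x5, x6, x8, x12}
… ∩ ⟦that x11 surrounded⟧ = {x1, x2, x3, x5, x6, x8, x12} ∩ {x2, x5, x6, x7, x8, x9, x11} = {x2, x5, x6, x8}
… ∩ ⟦across from x8⟧ = {x2, x5, x6, x8} ∩ {x1, x2, x4, x6, x8, x9, x10, x11, x12} = {x2, x6, x8}
… ∩ ⟦green⟧ = {x2, x6, x8} ∩ {x2, x3, x4, x5, x10, x11} = {x2}
So ⟦green block that x11 surrounded across from x8⟧ = {x2}.

{x2}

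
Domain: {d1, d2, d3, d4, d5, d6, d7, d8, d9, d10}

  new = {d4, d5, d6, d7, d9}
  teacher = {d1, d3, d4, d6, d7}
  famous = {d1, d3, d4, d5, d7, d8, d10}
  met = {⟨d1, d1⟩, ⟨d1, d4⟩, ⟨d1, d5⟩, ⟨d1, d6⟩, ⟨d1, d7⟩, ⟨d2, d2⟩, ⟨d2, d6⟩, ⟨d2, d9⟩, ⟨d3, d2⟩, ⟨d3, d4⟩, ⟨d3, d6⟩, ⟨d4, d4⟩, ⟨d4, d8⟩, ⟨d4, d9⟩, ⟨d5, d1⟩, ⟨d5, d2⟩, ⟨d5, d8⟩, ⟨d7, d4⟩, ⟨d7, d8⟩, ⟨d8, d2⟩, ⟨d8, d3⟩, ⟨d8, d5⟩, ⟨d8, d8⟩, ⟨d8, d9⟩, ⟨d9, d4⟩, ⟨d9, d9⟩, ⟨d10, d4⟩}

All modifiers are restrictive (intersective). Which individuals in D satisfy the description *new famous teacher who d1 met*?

{d4, d7}

⟦who d1 met⟧ = {x : ⟨d1, x⟩ ∈ ⟦met⟧} = {d1, d4, d5, d6, d7}
⟦teacher⟧ = {d1, d3, d4, d6, d7}
… ∩ ⟦who d1 met⟧ = {d1, d3, d4, d6, d7} ∩ {d1, d4, d5, d6, d7} = {d1, d4, d6, d7}
… ∩ ⟦new⟧ = {d1, d4, d6, d7} ∩ {d4, d5, d6, d7, d9} = {d4, d6, d7}
… ∩ ⟦famous⟧ = {d4, d6, d7} ∩ {d1, d3, d4, d5, d7, d8, d10} = {d4, d7}
So ⟦new famous teacher who d1 met⟧ = {d4, d7}.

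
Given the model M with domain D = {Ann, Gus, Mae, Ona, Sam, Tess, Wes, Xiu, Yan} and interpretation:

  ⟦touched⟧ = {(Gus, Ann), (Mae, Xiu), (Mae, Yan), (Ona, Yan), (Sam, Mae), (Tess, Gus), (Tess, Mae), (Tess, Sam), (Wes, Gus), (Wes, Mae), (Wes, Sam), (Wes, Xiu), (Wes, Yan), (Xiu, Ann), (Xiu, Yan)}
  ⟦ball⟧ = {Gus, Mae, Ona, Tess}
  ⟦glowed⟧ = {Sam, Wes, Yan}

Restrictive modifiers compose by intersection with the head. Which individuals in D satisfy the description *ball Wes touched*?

⟦Wes touched⟧ = {x : ⟨Wes, x⟩ ∈ ⟦touched⟧} = {Gus, Mae, Sam, Xiu, Yan}
⟦ball⟧ = {Gus, Mae, Ona, Tess}
… ∩ ⟦Wes touched⟧ = {Gus, Mae, Ona, Tess} ∩ {Gus, Mae, Sam, Xiu, Yan} = {Gus, Mae}
So ⟦ball Wes touched⟧ = {Gus, Mae}.

{Gus, Mae}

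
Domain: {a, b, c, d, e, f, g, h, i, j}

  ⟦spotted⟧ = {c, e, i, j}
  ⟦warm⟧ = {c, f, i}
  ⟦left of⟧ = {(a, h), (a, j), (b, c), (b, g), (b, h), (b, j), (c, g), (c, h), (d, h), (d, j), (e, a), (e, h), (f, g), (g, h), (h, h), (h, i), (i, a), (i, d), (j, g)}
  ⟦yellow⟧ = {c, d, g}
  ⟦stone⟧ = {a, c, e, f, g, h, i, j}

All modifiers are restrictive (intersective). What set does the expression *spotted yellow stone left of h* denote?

⟦left of h⟧ = {x : ⟨x, h⟩ ∈ ⟦left of⟧} = {a, b, c, d, e, g, h}
⟦stone⟧ = {a, c, e, f, g, h, i, j}
… ∩ ⟦left of h⟧ = {a, c, e, f, g, h, i, j} ∩ {a, b, c, d, e, g, h} = {a, c, e, g, h}
… ∩ ⟦spotted⟧ = {a, c, e, g, h} ∩ {c, e, i, j} = {c, e}
… ∩ ⟦yellow⟧ = {c, e} ∩ {c, d, g} = {c}
So ⟦spotted yellow stone left of h⟧ = {c}.

{c}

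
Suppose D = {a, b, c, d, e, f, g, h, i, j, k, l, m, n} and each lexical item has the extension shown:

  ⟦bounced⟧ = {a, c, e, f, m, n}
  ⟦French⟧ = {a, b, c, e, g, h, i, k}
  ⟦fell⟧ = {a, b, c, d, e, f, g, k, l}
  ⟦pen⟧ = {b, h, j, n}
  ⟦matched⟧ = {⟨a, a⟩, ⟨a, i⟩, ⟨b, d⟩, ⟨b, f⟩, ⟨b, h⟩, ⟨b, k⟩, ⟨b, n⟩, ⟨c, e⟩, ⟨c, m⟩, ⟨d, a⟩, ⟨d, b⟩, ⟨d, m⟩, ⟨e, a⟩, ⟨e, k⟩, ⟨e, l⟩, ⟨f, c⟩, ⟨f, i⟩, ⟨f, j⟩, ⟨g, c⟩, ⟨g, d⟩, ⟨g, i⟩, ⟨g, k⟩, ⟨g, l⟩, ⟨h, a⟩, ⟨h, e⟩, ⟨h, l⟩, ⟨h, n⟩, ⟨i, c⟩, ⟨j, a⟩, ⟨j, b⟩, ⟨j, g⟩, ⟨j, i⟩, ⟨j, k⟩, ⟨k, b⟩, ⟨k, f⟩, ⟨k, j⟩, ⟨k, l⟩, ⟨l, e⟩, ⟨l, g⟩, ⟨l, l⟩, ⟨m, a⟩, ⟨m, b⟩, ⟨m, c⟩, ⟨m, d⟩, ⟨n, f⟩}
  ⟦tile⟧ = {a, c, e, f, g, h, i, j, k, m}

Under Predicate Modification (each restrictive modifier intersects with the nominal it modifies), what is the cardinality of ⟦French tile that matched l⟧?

4

⟦that matched l⟧ = {x : ⟨x, l⟩ ∈ ⟦matched⟧} = {e, g, h, k, l}
⟦tile⟧ = {a, c, e, f, g, h, i, j, k, m}
… ∩ ⟦that matched l⟧ = {a, c, e, f, g, h, i, j, k, m} ∩ {e, g, h, k, l} = {e, g, h, k}
… ∩ ⟦French⟧ = {e, g, h, k} ∩ {a, b, c, e, g, h, i, k} = {e, g, h, k}
⟦French tile that matched l⟧ = {e, g, h, k}, so the cardinality is 4.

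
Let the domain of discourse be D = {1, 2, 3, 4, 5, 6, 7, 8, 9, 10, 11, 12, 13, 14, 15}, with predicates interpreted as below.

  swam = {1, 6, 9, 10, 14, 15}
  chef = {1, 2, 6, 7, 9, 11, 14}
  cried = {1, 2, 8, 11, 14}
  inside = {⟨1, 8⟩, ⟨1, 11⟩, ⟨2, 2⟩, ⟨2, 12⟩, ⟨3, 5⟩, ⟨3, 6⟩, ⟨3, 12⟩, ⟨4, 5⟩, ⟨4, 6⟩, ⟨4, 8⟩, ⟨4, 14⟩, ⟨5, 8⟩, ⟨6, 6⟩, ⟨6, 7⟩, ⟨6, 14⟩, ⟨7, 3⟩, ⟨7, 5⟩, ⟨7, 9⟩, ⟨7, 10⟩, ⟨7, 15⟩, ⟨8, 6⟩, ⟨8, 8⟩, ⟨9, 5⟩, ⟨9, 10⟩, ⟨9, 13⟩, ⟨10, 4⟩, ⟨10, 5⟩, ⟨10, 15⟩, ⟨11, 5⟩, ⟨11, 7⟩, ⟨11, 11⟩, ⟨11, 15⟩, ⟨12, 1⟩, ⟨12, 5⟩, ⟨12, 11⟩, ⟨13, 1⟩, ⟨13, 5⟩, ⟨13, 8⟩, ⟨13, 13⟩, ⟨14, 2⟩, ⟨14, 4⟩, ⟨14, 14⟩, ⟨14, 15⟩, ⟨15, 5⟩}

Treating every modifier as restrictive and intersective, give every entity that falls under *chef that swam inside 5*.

⟦that swam⟧ = ⟦swam⟧ = {1, 6, 9, 10, 14, 15}
⟦inside 5⟧ = {x : ⟨x, 5⟩ ∈ ⟦inside⟧} = {3, 4, 7, 9, 10, 11, 12, 13, 15}
⟦chef⟧ = {1, 2, 6, 7, 9, 11, 14}
… ∩ ⟦that swam⟧ = {1, 2, 6, 7, 9, 11, 14} ∩ {1, 6, 9, 10, 14, 15} = {1, 6, 9, 14}
… ∩ ⟦inside 5⟧ = {1, 6, 9, 14} ∩ {3, 4, 7, 9, 10, 11, 12, 13, 15} = {9}
So ⟦chef that swam inside 5⟧ = {9}.

{9}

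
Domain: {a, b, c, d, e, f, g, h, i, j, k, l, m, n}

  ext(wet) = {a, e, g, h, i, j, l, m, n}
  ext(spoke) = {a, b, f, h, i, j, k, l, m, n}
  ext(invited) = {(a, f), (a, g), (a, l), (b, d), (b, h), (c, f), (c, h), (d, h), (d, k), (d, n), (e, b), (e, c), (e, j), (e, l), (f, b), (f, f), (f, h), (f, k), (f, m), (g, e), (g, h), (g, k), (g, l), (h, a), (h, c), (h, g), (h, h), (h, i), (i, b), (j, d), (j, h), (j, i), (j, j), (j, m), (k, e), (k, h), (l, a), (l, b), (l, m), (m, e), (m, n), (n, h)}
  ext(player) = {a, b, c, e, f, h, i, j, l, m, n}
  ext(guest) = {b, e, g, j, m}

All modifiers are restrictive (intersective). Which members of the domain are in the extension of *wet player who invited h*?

⟦who invited h⟧ = {x : ⟨x, h⟩ ∈ ⟦invited⟧} = {b, c, d, f, g, h, j, k, n}
⟦player⟧ = {a, b, c, e, f, h, i, j, l, m, n}
… ∩ ⟦who invited h⟧ = {a, b, c, e, f, h, i, j, l, m, n} ∩ {b, c, d, f, g, h, j, k, n} = {b, c, f, h, j, n}
… ∩ ⟦wet⟧ = {b, c, f, h, j, n} ∩ {a, e, g, h, i, j, l, m, n} = {h, j, n}
So ⟦wet player who invited h⟧ = {h, j, n}.

{h, j, n}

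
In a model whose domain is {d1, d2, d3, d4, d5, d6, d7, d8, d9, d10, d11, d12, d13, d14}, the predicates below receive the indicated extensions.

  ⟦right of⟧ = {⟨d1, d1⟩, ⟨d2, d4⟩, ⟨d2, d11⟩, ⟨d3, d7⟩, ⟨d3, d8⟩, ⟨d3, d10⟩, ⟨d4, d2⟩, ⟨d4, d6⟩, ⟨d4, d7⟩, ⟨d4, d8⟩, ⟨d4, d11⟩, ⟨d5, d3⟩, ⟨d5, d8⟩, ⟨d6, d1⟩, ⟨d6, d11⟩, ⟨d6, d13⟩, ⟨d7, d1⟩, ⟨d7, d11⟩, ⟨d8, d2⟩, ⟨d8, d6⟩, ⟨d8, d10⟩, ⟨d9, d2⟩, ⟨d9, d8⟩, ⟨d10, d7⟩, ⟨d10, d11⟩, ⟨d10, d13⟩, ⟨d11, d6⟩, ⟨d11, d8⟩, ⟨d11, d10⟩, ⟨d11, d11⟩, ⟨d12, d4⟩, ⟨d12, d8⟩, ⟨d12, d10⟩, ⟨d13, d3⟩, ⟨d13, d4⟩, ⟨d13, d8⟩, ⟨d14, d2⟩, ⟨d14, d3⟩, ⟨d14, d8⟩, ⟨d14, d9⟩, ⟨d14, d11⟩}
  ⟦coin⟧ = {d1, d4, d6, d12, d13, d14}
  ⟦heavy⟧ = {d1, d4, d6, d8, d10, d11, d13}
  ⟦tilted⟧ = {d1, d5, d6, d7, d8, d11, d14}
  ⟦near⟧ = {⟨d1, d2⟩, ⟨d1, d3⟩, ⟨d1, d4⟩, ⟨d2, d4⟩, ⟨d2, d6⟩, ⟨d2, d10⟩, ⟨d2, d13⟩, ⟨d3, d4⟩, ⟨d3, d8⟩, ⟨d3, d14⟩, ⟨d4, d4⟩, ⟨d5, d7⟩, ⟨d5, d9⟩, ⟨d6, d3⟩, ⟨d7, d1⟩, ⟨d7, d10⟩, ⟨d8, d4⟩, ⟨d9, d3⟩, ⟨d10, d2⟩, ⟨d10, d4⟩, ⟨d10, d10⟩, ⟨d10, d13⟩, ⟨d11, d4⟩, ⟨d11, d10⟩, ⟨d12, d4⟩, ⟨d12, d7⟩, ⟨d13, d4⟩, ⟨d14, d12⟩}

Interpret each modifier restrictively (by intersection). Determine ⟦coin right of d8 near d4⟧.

{d4, d12, d13}

⟦right of d8⟧ = {x : ⟨x, d8⟩ ∈ ⟦right of⟧} = {d3, d4, d5, d9, d11, d12, d13, d14}
⟦near d4⟧ = {x : ⟨x, d4⟩ ∈ ⟦near⟧} = {d1, d2, d3, d4, d8, d10, d11, d12, d13}
⟦coin⟧ = {d1, d4, d6, d12, d13, d14}
… ∩ ⟦right of d8⟧ = {d1, d4, d6, d12, d13, d14} ∩ {d3, d4, d5, d9, d11, d12, d13, d14} = {d4, d12, d13, d14}
… ∩ ⟦near d4⟧ = {d4, d12, d13, d14} ∩ {d1, d2, d3, d4, d8, d10, d11, d12, d13} = {d4, d12, d13}
So ⟦coin right of d8 near d4⟧ = {d4, d12, d13}.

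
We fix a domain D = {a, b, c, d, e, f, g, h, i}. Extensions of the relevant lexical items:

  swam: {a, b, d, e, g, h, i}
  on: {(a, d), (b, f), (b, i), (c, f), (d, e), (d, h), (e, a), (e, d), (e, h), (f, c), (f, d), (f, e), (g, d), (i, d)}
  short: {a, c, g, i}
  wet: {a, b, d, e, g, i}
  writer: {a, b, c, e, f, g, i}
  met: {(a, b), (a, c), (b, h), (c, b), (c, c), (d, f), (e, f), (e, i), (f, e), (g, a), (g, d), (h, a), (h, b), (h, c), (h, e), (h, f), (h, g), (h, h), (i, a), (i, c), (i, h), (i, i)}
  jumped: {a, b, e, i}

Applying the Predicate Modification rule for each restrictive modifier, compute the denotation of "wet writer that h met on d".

⟦that h met⟧ = {x : ⟨h, x⟩ ∈ ⟦met⟧} = {a, b, c, e, f, g, h}
⟦on d⟧ = {x : ⟨x, d⟩ ∈ ⟦on⟧} = {a, e, f, g, i}
⟦writer⟧ = {a, b, c, e, f, g, i}
… ∩ ⟦that h met⟧ = {a, b, c, e, f, g, i} ∩ {a, b, c, e, f, g, h} = {a, b, c, e, f, g}
… ∩ ⟦on d⟧ = {a, b, c, e, f, g} ∩ {a, e, f, g, i} = {a, e, f, g}
… ∩ ⟦wet⟧ = {a, e, f, g} ∩ {a, b, d, e, g, i} = {a, e, g}
So ⟦wet writer that h met on d⟧ = {a, e, g}.

{a, e, g}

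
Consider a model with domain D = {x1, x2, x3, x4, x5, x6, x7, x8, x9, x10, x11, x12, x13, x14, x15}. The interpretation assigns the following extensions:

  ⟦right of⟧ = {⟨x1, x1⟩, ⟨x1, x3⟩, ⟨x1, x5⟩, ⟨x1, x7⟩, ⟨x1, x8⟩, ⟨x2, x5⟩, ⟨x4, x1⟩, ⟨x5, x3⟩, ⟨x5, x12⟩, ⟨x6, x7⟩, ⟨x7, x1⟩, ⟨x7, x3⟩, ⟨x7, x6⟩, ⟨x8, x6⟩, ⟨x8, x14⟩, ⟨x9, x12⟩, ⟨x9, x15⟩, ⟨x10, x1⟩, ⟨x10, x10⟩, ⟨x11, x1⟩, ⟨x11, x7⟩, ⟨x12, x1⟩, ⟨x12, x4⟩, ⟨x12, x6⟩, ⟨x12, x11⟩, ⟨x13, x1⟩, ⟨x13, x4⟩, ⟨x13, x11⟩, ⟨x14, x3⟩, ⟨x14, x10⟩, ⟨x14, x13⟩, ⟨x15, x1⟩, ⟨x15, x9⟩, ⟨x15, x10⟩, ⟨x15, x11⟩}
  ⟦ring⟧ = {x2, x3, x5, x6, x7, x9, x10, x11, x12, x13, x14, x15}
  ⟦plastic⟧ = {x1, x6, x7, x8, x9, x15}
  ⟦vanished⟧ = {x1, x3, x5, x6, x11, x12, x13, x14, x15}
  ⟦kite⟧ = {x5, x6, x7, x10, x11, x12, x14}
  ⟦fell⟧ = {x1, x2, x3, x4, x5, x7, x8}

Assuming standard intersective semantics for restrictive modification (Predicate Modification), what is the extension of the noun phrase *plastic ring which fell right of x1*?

{x7}

⟦which fell⟧ = ⟦fell⟧ = {x1, x2, x3, x4, x5, x7, x8}
⟦right of x1⟧ = {x : ⟨x, x1⟩ ∈ ⟦right of⟧} = {x1, x4, x7, x10, x11, x12, x13, x15}
⟦ring⟧ = {x2, x3, x5, x6, x7, x9, x10, x11, x12, x13, x14, x15}
… ∩ ⟦which fell⟧ = {x2, x3, x5, x6, x7, x9, x10, x11, x12, x13, x14, x15} ∩ {x1, x2, x3, x4, x5, x7, x8} = {x2, x3, x5, x7}
… ∩ ⟦right of x1⟧ = {x2, x3, x5, x7} ∩ {x1, x4, x7, x10, x11, x12, x13, x15} = {x7}
… ∩ ⟦plastic⟧ = {x7} ∩ {x1, x6, x7, x8, x9, x15} = {x7}
So ⟦plastic ring which fell right of x1⟧ = {x7}.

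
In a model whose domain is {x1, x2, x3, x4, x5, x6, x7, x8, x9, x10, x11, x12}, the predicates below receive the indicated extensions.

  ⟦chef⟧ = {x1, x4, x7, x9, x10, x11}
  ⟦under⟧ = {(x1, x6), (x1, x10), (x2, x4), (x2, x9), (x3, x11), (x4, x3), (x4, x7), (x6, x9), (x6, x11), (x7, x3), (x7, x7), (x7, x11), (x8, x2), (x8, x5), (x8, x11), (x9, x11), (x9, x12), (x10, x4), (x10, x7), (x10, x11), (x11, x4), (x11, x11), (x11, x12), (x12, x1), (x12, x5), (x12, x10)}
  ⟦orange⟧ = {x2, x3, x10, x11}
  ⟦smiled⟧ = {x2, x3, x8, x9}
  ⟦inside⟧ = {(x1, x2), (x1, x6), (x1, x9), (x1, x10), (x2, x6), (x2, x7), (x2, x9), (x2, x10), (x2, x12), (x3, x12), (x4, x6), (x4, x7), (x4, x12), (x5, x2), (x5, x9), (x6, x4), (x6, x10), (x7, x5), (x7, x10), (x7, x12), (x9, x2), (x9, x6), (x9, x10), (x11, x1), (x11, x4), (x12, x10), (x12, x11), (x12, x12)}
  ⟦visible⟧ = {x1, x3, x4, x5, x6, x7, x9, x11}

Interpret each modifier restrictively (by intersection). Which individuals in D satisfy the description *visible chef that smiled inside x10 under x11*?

⟦that smiled⟧ = ⟦smiled⟧ = {x2, x3, x8, x9}
⟦inside x10⟧ = {x : ⟨x, x10⟩ ∈ ⟦inside⟧} = {x1, x2, x6, x7, x9, x12}
⟦under x11⟧ = {x : ⟨x, x11⟩ ∈ ⟦under⟧} = {x3, x6, x7, x8, x9, x10, x11}
⟦chef⟧ = {x1, x4, x7, x9, x10, x11}
… ∩ ⟦that smiled⟧ = {x1, x4, x7, x9, x10, x11} ∩ {x2, x3, x8, x9} = {x9}
… ∩ ⟦inside x10⟧ = {x9} ∩ {x1, x2, x6, x7, x9, x12} = {x9}
… ∩ ⟦under x11⟧ = {x9} ∩ {x3, x6, x7, x8, x9, x10, x11} = {x9}
… ∩ ⟦visible⟧ = {x9} ∩ {x1, x3, x4, x5, x6, x7, x9, x11} = {x9}
So ⟦visible chef that smiled inside x10 under x11⟧ = {x9}.

{x9}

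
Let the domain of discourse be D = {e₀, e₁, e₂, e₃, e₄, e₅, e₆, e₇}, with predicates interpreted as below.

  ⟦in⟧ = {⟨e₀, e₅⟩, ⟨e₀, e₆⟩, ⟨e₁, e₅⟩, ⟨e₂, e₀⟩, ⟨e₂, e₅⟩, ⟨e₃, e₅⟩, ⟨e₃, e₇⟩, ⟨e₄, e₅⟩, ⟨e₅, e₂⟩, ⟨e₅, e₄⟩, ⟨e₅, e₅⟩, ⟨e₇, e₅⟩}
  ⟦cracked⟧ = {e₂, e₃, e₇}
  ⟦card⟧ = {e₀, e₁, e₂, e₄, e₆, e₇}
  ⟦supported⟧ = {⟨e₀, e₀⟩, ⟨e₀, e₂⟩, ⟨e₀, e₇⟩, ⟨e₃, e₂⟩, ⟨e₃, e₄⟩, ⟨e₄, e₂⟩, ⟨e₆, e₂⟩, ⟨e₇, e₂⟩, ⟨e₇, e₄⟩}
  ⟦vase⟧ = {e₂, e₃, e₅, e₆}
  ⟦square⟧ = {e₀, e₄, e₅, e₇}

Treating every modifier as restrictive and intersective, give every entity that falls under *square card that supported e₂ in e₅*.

⟦that supported e₂⟧ = {x : ⟨x, e₂⟩ ∈ ⟦supported⟧} = {e₀, e₃, e₄, e₆, e₇}
⟦in e₅⟧ = {x : ⟨x, e₅⟩ ∈ ⟦in⟧} = {e₀, e₁, e₂, e₃, e₄, e₅, e₇}
⟦card⟧ = {e₀, e₁, e₂, e₄, e₆, e₇}
… ∩ ⟦that supported e₂⟧ = {e₀, e₁, e₂, e₄, e₆, e₇} ∩ {e₀, e₃, e₄, e₆, e₇} = {e₀, e₄, e₆, e₇}
… ∩ ⟦in e₅⟧ = {e₀, e₄, e₆, e₇} ∩ {e₀, e₁, e₂, e₃, e₄, e₅, e₇} = {e₀, e₄, e₇}
… ∩ ⟦square⟧ = {e₀, e₄, e₇} ∩ {e₀, e₄, e₅, e₇} = {e₀, e₄, e₇}
So ⟦square card that supported e₂ in e₅⟧ = {e₀, e₄, e₇}.

{e₀, e₄, e₇}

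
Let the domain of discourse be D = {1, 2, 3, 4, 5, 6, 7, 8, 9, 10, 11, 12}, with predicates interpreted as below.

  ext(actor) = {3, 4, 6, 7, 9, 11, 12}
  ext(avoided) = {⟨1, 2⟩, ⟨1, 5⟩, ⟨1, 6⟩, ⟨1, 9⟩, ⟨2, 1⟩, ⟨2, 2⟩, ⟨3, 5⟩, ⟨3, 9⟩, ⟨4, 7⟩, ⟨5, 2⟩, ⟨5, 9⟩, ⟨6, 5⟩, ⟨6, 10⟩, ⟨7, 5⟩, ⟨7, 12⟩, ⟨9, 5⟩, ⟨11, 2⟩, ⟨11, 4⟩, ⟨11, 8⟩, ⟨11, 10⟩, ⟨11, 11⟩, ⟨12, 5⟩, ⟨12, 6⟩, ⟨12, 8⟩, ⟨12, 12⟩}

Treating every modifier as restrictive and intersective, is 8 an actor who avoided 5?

no

⟦who avoided 5⟧ = {x : ⟨x, 5⟩ ∈ ⟦avoided⟧} = {1, 3, 6, 7, 9, 12}
⟦actor⟧ = {3, 4, 6, 7, 9, 11, 12}
… ∩ ⟦who avoided 5⟧ = {3, 4, 6, 7, 9, 11, 12} ∩ {1, 3, 6, 7, 9, 12} = {3, 6, 7, 9, 12}
⟦actor who avoided 5⟧ = {3, 6, 7, 9, 12}; 8 ∉ this set.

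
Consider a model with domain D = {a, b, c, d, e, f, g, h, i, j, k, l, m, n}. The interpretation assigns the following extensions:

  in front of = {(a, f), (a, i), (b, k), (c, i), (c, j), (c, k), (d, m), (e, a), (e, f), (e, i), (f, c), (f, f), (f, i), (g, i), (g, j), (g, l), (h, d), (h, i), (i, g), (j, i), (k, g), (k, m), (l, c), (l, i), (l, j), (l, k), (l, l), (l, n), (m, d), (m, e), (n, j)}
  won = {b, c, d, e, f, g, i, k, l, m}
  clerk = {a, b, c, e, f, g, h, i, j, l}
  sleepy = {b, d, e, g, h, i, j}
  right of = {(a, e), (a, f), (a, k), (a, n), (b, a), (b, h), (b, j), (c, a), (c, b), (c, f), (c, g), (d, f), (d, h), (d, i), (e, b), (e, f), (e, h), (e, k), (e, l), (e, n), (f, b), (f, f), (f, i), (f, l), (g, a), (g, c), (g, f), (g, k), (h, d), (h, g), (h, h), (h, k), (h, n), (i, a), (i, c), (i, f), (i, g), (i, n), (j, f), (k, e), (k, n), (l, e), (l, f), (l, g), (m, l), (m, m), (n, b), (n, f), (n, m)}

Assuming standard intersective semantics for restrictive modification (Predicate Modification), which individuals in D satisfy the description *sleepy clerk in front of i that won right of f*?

{e, g}

⟦in front of i⟧ = {x : ⟨x, i⟩ ∈ ⟦in front of⟧} = {a, c, e, f, g, h, j, l}
⟦that won⟧ = ⟦won⟧ = {b, c, d, e, f, g, i, k, l, m}
⟦right of f⟧ = {x : ⟨x, f⟩ ∈ ⟦right of⟧} = {a, c, d, e, f, g, i, j, l, n}
⟦clerk⟧ = {a, b, c, e, f, g, h, i, j, l}
… ∩ ⟦in front of i⟧ = {a, b, c, e, f, g, h, i, j, l} ∩ {a, c, e, f, g, h, j, l} = {a, c, e, f, g, h, j, l}
… ∩ ⟦that won⟧ = {a, c, e, f, g, h, j, l} ∩ {b, c, d, e, f, g, i, k, l, m} = {c, e, f, g, l}
… ∩ ⟦right of f⟧ = {c, e, f, g, l} ∩ {a, c, d, e, f, g, i, j, l, n} = {c, e, f, g, l}
… ∩ ⟦sleepy⟧ = {c, e, f, g, l} ∩ {b, d, e, g, h, i, j} = {e, g}
So ⟦sleepy clerk in front of i that won right of f⟧ = {e, g}.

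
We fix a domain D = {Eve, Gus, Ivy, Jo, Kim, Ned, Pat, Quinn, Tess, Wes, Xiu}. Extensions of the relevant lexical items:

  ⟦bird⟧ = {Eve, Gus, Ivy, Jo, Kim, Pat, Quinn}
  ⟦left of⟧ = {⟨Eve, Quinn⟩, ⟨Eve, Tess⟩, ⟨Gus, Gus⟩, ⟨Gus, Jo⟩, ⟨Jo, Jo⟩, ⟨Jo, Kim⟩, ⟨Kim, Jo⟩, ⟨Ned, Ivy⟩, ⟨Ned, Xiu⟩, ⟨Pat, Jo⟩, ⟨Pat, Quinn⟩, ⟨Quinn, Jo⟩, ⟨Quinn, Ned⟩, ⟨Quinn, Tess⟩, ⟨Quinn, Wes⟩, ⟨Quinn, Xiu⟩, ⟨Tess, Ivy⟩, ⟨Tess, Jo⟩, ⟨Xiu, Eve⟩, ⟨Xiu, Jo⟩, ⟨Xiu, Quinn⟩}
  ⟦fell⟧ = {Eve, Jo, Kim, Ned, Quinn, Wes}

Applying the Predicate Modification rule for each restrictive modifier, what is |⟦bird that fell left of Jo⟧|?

3

⟦that fell⟧ = ⟦fell⟧ = {Eve, Jo, Kim, Ned, Quinn, Wes}
⟦left of Jo⟧ = {x : ⟨x, Jo⟩ ∈ ⟦left of⟧} = {Gus, Jo, Kim, Pat, Quinn, Tess, Xiu}
⟦bird⟧ = {Eve, Gus, Ivy, Jo, Kim, Pat, Quinn}
… ∩ ⟦that fell⟧ = {Eve, Gus, Ivy, Jo, Kim, Pat, Quinn} ∩ {Eve, Jo, Kim, Ned, Quinn, Wes} = {Eve, Jo, Kim, Quinn}
… ∩ ⟦left of Jo⟧ = {Eve, Jo, Kim, Quinn} ∩ {Gus, Jo, Kim, Pat, Quinn, Tess, Xiu} = {Jo, Kim, Quinn}
⟦bird that fell left of Jo⟧ = {Jo, Kim, Quinn}, so the cardinality is 3.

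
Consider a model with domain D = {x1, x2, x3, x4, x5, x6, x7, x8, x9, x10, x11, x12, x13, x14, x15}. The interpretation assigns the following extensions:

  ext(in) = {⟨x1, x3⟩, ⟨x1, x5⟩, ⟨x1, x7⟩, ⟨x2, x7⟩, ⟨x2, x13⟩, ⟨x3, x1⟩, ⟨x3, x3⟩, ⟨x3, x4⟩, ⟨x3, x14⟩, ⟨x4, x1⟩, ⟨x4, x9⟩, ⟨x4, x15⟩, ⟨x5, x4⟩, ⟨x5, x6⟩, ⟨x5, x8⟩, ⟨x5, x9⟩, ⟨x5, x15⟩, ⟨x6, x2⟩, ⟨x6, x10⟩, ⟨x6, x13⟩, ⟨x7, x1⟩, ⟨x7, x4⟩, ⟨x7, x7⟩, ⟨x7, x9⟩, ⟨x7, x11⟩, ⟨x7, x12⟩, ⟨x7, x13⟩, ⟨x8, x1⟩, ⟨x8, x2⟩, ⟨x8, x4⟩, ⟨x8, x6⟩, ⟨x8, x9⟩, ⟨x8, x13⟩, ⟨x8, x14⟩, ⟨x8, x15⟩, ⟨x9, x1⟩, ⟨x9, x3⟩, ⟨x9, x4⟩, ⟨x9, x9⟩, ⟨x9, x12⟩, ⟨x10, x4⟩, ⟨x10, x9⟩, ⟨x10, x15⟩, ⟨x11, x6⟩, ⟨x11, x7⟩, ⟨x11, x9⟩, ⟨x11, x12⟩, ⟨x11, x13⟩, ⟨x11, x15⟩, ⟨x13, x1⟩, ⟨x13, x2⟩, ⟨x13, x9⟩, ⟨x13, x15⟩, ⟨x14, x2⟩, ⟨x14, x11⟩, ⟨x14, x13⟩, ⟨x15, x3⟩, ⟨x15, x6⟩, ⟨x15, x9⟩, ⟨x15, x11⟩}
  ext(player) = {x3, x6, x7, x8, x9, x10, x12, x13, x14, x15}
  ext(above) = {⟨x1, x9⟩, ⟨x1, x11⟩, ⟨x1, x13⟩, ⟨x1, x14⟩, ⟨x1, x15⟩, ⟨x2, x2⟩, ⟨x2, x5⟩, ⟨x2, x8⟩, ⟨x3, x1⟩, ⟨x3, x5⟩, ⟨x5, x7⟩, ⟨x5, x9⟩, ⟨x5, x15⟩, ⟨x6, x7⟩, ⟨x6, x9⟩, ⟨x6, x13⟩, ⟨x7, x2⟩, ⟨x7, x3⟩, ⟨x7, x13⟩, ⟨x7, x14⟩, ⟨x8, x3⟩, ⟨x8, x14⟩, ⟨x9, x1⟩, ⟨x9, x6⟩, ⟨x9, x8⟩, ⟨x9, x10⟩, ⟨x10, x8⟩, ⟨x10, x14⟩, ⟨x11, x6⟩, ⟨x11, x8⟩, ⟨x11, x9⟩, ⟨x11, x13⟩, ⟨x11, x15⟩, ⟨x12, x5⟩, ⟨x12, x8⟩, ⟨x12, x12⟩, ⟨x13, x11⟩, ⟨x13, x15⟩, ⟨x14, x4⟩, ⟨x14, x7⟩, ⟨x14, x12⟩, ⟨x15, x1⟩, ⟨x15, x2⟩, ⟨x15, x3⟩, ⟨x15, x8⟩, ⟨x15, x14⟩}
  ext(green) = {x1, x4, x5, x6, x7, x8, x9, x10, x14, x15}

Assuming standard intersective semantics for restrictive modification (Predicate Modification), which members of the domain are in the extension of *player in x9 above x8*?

{x9, x10, x15}

⟦in x9⟧ = {x : ⟨x, x9⟩ ∈ ⟦in⟧} = {x4, x5, x7, x8, x9, x10, x11, x13, x15}
⟦above x8⟧ = {x : ⟨x, x8⟩ ∈ ⟦above⟧} = {x2, x9, x10, x11, x12, x15}
⟦player⟧ = {x3, x6, x7, x8, x9, x10, x12, x13, x14, x15}
… ∩ ⟦in x9⟧ = {x3, x6, x7, x8, x9, x10, x12, x13, x14, x15} ∩ {x4, x5, x7, x8, x9, x10, x11, x13, x15} = {x7, x8, x9, x10, x13, x15}
… ∩ ⟦above x8⟧ = {x7, x8, x9, x10, x13, x15} ∩ {x2, x9, x10, x11, x12, x15} = {x9, x10, x15}
So ⟦player in x9 above x8⟧ = {x9, x10, x15}.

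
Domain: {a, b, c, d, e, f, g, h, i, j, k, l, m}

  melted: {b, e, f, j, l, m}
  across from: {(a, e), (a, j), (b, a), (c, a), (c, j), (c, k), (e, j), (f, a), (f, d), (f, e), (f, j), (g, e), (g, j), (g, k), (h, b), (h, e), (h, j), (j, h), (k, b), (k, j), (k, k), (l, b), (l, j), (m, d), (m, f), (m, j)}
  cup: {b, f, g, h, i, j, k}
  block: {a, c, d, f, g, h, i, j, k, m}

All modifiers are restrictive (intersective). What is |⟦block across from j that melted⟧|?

2

⟦across from j⟧ = {x : ⟨x, j⟩ ∈ ⟦across from⟧} = {a, c, e, f, g, h, k, l, m}
⟦that melted⟧ = ⟦melted⟧ = {b, e, f, j, l, m}
⟦block⟧ = {a, c, d, f, g, h, i, j, k, m}
… ∩ ⟦across from j⟧ = {a, c, d, f, g, h, i, j, k, m} ∩ {a, c, e, f, g, h, k, l, m} = {a, c, f, g, h, k, m}
… ∩ ⟦that melted⟧ = {a, c, f, g, h, k, m} ∩ {b, e, f, j, l, m} = {f, m}
⟦block across from j that melted⟧ = {f, m}, so the cardinality is 2.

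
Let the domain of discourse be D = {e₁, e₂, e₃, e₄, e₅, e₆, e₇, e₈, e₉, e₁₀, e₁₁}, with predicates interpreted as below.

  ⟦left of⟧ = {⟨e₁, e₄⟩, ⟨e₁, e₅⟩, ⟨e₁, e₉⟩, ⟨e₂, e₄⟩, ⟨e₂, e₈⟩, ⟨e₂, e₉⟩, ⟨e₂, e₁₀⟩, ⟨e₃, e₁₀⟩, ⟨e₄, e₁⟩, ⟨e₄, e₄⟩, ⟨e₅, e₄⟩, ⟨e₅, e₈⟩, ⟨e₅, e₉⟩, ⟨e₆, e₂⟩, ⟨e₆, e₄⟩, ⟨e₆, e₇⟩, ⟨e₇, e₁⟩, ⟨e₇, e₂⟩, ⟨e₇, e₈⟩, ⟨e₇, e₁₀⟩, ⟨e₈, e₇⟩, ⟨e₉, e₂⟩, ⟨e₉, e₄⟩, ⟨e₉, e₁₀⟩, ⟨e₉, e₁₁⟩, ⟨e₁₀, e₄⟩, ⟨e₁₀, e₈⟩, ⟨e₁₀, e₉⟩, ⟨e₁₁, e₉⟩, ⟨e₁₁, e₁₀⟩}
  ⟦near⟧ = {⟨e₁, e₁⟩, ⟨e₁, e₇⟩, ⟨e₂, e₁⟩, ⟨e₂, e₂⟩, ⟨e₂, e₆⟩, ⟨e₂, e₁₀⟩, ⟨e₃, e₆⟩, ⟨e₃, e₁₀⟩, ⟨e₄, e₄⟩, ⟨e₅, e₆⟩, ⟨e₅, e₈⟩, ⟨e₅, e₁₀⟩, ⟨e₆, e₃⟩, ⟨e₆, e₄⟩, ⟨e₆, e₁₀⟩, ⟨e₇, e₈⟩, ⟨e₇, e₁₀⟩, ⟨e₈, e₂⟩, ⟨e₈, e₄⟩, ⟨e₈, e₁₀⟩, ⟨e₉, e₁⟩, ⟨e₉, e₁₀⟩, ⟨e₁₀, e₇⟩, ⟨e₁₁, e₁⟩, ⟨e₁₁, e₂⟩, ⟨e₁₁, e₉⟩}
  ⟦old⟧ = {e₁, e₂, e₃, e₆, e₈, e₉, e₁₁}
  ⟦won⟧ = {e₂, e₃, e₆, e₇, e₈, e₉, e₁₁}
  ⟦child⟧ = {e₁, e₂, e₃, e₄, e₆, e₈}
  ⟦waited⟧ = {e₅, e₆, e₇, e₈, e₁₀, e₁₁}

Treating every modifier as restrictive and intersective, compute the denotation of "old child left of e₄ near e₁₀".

{e₂, e₆}

⟦left of e₄⟧ = {x : ⟨x, e₄⟩ ∈ ⟦left of⟧} = {e₁, e₂, e₄, e₅, e₆, e₉, e₁₀}
⟦near e₁₀⟧ = {x : ⟨x, e₁₀⟩ ∈ ⟦near⟧} = {e₂, e₃, e₅, e₆, e₇, e₈, e₉}
⟦child⟧ = {e₁, e₂, e₃, e₄, e₆, e₈}
… ∩ ⟦left of e₄⟧ = {e₁, e₂, e₃, e₄, e₆, e₈} ∩ {e₁, e₂, e₄, e₅, e₆, e₉, e₁₀} = {e₁, e₂, e₄, e₆}
… ∩ ⟦near e₁₀⟧ = {e₁, e₂, e₄, e₆} ∩ {e₂, e₃, e₅, e₆, e₇, e₈, e₉} = {e₂, e₆}
… ∩ ⟦old⟧ = {e₂, e₆} ∩ {e₁, e₂, e₃, e₆, e₈, e₉, e₁₁} = {e₂, e₆}
So ⟦old child left of e₄ near e₁₀⟧ = {e₂, e₆}.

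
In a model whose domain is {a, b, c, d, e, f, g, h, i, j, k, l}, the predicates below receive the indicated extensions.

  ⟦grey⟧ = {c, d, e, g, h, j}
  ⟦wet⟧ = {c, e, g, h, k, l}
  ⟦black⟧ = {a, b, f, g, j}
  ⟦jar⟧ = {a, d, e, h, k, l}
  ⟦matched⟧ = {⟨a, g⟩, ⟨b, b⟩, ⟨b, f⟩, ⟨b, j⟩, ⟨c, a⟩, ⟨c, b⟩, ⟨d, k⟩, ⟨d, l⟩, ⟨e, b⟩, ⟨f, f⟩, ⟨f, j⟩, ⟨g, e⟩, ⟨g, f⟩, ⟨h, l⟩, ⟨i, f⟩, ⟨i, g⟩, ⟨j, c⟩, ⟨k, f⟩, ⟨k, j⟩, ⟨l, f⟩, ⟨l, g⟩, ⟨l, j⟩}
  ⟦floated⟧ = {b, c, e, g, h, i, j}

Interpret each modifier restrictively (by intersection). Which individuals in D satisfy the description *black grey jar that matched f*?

⟦that matched f⟧ = {x : ⟨x, f⟩ ∈ ⟦matched⟧} = {b, f, g, i, k, l}
⟦jar⟧ = {a, d, e, h, k, l}
… ∩ ⟦that matched f⟧ = {a, d, e, h, k, l} ∩ {b, f, g, i, k, l} = {k, l}
… ∩ ⟦black⟧ = {k, l} ∩ {a, b, f, g, j} = ∅
… ∩ ⟦grey⟧ = ∅ ∩ {c, d, e, g, h, j} = ∅
So ⟦black grey jar that matched f⟧ = { }.

{ }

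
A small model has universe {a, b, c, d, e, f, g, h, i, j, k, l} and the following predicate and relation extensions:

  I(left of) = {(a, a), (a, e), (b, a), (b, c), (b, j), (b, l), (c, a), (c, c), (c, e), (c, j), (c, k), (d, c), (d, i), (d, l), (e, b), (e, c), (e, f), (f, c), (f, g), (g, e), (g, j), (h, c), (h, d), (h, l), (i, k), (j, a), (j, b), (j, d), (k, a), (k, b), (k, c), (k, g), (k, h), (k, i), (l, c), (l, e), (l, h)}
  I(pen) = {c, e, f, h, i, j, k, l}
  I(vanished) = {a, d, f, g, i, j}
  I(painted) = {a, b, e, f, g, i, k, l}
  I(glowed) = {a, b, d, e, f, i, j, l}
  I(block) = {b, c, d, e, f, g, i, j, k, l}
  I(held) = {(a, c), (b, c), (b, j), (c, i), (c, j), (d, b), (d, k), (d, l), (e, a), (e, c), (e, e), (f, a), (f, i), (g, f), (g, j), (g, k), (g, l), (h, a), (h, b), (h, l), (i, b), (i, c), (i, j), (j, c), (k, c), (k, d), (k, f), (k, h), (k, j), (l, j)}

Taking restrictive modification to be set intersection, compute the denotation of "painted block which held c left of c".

{b, e, k}

⟦which held c⟧ = {x : ⟨x, c⟩ ∈ ⟦held⟧} = {a, b, e, i, j, k}
⟦left of c⟧ = {x : ⟨x, c⟩ ∈ ⟦left of⟧} = {b, c, d, e, f, h, k, l}
⟦block⟧ = {b, c, d, e, f, g, i, j, k, l}
… ∩ ⟦which held c⟧ = {b, c, d, e, f, g, i, j, k, l} ∩ {a, b, e, i, j, k} = {b, e, i, j, k}
… ∩ ⟦left of c⟧ = {b, e, i, j, k} ∩ {b, c, d, e, f, h, k, l} = {b, e, k}
… ∩ ⟦painted⟧ = {b, e, k} ∩ {a, b, e, f, g, i, k, l} = {b, e, k}
So ⟦painted block which held c left of c⟧ = {b, e, k}.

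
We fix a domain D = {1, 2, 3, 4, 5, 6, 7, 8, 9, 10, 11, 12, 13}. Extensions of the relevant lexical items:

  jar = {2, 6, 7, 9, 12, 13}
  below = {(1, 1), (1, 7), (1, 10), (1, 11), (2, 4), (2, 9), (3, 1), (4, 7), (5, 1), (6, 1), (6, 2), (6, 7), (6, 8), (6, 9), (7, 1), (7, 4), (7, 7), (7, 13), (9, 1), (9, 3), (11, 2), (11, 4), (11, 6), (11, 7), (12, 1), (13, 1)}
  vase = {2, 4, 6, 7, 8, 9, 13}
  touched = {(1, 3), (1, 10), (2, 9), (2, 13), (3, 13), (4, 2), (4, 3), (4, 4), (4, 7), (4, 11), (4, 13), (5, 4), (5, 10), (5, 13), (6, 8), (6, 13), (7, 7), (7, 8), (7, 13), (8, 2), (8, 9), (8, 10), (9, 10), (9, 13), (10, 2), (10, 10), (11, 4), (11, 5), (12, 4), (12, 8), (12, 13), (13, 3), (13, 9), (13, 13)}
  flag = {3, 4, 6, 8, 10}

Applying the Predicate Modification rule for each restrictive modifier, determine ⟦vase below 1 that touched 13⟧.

{6, 7, 9, 13}

⟦below 1⟧ = {x : ⟨x, 1⟩ ∈ ⟦below⟧} = {1, 3, 5, 6, 7, 9, 12, 13}
⟦that touched 13⟧ = {x : ⟨x, 13⟩ ∈ ⟦touched⟧} = {2, 3, 4, 5, 6, 7, 9, 12, 13}
⟦vase⟧ = {2, 4, 6, 7, 8, 9, 13}
… ∩ ⟦below 1⟧ = {2, 4, 6, 7, 8, 9, 13} ∩ {1, 3, 5, 6, 7, 9, 12, 13} = {6, 7, 9, 13}
… ∩ ⟦that touched 13⟧ = {6, 7, 9, 13} ∩ {2, 3, 4, 5, 6, 7, 9, 12, 13} = {6, 7, 9, 13}
So ⟦vase below 1 that touched 13⟧ = {6, 7, 9, 13}.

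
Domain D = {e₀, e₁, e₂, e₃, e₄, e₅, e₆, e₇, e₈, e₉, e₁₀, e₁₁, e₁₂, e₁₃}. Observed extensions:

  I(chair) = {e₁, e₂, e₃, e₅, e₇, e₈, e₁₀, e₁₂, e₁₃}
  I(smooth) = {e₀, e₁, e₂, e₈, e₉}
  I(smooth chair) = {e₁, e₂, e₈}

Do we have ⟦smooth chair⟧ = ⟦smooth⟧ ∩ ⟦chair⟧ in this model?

yes

⟦smooth⟧ ∩ ⟦chair⟧ = {e₀, e₁, e₂, e₈, e₉} ∩ {e₁, e₂, e₃, e₅, e₇, e₈, e₁₀, e₁₂, e₁₃} = {e₁, e₂, e₈}
Observed ⟦smooth chair⟧ = {e₁, e₂, e₈}.
These coincide, so the modifier is intersective here.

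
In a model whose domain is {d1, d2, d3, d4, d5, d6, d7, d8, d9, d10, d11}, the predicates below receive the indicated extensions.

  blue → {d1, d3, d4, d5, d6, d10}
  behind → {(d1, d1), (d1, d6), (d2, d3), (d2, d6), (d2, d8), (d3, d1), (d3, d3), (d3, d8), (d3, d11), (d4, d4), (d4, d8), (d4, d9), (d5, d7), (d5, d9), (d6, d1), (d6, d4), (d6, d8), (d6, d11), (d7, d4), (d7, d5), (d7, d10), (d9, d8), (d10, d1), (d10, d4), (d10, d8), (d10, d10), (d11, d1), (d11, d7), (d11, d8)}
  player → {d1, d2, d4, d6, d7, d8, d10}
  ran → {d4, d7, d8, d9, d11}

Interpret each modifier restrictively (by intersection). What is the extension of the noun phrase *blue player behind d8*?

⟦behind d8⟧ = {x : ⟨x, d8⟩ ∈ ⟦behind⟧} = {d2, d3, d4, d6, d9, d10, d11}
⟦player⟧ = {d1, d2, d4, d6, d7, d8, d10}
… ∩ ⟦behind d8⟧ = {d1, d2, d4, d6, d7, d8, d10} ∩ {d2, d3, d4, d6, d9, d10, d11} = {d2, d4, d6, d10}
… ∩ ⟦blue⟧ = {d2, d4, d6, d10} ∩ {d1, d3, d4, d5, d6, d10} = {d4, d6, d10}
So ⟦blue player behind d8⟧ = {d4, d6, d10}.

{d4, d6, d10}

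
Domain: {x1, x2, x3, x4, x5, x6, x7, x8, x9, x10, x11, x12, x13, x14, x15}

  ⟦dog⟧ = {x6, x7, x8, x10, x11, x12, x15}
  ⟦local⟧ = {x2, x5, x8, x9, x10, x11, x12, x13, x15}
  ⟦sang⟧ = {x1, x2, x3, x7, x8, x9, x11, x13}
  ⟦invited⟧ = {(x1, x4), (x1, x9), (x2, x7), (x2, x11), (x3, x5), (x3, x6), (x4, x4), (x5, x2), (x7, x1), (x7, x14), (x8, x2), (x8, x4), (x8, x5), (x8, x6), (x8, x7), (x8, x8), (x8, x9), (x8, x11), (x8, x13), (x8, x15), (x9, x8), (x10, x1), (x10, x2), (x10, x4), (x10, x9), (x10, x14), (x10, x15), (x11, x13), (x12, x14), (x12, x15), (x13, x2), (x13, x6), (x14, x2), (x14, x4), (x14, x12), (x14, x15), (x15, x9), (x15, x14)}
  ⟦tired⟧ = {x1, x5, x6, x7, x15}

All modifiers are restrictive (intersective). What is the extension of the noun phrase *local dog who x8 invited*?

⟦who x8 invited⟧ = {x : ⟨x8, x⟩ ∈ ⟦invited⟧} = {x2, x4, x5, x6, x7, x8, x9, x11, x13, x15}
⟦dog⟧ = {x6, x7, x8, x10, x11, x12, x15}
… ∩ ⟦who x8 invited⟧ = {x6, x7, x8, x10, x11, x12, x15} ∩ {x2, x4, x5, x6, x7, x8, x9, x11, x13, x15} = {x6, x7, x8, x11, x15}
… ∩ ⟦local⟧ = {x6, x7, x8, x11, x15} ∩ {x2, x5, x8, x9, x10, x11, x12, x13, x15} = {x8, x11, x15}
So ⟦local dog who x8 invited⟧ = {x8, x11, x15}.

{x8, x11, x15}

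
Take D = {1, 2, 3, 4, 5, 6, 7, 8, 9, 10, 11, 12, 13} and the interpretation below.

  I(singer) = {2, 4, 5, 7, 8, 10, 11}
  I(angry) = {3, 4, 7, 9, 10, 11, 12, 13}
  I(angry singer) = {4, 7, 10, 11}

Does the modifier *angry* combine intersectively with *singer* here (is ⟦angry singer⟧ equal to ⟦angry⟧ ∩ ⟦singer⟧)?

⟦angry⟧ ∩ ⟦singer⟧ = {3, 4, 7, 9, 10, 11, 12, 13} ∩ {2, 4, 5, 7, 8, 10, 11} = {4, 7, 10, 11}
Observed ⟦angry singer⟧ = {4, 7, 10, 11}.
These coincide, so the modifier is intersective here.

yes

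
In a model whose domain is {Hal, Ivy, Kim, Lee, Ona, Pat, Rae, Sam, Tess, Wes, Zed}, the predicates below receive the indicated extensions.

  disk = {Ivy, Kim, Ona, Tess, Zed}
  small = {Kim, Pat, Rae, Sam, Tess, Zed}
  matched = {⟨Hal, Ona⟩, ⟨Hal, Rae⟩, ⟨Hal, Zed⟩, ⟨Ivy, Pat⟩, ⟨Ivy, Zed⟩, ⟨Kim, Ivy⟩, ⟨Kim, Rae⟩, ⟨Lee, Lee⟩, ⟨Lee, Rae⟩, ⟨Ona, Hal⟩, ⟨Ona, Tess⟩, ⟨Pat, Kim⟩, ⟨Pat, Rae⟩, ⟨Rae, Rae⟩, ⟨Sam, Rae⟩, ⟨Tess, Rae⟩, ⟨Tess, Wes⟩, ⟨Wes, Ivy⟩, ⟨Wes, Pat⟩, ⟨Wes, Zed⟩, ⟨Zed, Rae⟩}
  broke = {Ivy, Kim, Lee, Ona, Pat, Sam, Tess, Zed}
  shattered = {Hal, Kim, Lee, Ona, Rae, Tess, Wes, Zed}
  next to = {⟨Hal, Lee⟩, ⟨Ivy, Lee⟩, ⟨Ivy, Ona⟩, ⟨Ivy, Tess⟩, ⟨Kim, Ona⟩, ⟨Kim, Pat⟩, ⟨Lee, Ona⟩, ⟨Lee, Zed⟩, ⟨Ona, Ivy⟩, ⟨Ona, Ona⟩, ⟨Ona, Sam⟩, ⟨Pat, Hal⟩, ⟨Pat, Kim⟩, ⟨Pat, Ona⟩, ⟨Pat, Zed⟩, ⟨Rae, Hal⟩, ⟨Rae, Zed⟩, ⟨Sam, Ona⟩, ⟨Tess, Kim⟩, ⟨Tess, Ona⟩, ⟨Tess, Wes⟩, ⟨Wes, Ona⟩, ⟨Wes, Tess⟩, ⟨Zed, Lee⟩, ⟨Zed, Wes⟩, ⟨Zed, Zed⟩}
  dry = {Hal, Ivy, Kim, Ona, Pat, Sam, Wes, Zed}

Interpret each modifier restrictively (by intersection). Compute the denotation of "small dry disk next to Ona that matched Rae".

⟦next to Ona⟧ = {x : ⟨x, Ona⟩ ∈ ⟦next to⟧} = {Ivy, Kim, Lee, Ona, Pat, Sam, Tess, Wes}
⟦that matched Rae⟧ = {x : ⟨x, Rae⟩ ∈ ⟦matched⟧} = {Hal, Kim, Lee, Pat, Rae, Sam, Tess, Zed}
⟦disk⟧ = {Ivy, Kim, Ona, Tess, Zed}
… ∩ ⟦next to Ona⟧ = {Ivy, Kim, Ona, Tess, Zed} ∩ {Ivy, Kim, Lee, Ona, Pat, Sam, Tess, Wes} = {Ivy, Kim, Ona, Tess}
… ∩ ⟦that matched Rae⟧ = {Ivy, Kim, Ona, Tess} ∩ {Hal, Kim, Lee, Pat, Rae, Sam, Tess, Zed} = {Kim, Tess}
… ∩ ⟦small⟧ = {Kim, Tess} ∩ {Kim, Pat, Rae, Sam, Tess, Zed} = {Kim, Tess}
… ∩ ⟦dry⟧ = {Kim, Tess} ∩ {Hal, Ivy, Kim, Ona, Pat, Sam, Wes, Zed} = {Kim}
So ⟦small dry disk next to Ona that matched Rae⟧ = {Kim}.

{Kim}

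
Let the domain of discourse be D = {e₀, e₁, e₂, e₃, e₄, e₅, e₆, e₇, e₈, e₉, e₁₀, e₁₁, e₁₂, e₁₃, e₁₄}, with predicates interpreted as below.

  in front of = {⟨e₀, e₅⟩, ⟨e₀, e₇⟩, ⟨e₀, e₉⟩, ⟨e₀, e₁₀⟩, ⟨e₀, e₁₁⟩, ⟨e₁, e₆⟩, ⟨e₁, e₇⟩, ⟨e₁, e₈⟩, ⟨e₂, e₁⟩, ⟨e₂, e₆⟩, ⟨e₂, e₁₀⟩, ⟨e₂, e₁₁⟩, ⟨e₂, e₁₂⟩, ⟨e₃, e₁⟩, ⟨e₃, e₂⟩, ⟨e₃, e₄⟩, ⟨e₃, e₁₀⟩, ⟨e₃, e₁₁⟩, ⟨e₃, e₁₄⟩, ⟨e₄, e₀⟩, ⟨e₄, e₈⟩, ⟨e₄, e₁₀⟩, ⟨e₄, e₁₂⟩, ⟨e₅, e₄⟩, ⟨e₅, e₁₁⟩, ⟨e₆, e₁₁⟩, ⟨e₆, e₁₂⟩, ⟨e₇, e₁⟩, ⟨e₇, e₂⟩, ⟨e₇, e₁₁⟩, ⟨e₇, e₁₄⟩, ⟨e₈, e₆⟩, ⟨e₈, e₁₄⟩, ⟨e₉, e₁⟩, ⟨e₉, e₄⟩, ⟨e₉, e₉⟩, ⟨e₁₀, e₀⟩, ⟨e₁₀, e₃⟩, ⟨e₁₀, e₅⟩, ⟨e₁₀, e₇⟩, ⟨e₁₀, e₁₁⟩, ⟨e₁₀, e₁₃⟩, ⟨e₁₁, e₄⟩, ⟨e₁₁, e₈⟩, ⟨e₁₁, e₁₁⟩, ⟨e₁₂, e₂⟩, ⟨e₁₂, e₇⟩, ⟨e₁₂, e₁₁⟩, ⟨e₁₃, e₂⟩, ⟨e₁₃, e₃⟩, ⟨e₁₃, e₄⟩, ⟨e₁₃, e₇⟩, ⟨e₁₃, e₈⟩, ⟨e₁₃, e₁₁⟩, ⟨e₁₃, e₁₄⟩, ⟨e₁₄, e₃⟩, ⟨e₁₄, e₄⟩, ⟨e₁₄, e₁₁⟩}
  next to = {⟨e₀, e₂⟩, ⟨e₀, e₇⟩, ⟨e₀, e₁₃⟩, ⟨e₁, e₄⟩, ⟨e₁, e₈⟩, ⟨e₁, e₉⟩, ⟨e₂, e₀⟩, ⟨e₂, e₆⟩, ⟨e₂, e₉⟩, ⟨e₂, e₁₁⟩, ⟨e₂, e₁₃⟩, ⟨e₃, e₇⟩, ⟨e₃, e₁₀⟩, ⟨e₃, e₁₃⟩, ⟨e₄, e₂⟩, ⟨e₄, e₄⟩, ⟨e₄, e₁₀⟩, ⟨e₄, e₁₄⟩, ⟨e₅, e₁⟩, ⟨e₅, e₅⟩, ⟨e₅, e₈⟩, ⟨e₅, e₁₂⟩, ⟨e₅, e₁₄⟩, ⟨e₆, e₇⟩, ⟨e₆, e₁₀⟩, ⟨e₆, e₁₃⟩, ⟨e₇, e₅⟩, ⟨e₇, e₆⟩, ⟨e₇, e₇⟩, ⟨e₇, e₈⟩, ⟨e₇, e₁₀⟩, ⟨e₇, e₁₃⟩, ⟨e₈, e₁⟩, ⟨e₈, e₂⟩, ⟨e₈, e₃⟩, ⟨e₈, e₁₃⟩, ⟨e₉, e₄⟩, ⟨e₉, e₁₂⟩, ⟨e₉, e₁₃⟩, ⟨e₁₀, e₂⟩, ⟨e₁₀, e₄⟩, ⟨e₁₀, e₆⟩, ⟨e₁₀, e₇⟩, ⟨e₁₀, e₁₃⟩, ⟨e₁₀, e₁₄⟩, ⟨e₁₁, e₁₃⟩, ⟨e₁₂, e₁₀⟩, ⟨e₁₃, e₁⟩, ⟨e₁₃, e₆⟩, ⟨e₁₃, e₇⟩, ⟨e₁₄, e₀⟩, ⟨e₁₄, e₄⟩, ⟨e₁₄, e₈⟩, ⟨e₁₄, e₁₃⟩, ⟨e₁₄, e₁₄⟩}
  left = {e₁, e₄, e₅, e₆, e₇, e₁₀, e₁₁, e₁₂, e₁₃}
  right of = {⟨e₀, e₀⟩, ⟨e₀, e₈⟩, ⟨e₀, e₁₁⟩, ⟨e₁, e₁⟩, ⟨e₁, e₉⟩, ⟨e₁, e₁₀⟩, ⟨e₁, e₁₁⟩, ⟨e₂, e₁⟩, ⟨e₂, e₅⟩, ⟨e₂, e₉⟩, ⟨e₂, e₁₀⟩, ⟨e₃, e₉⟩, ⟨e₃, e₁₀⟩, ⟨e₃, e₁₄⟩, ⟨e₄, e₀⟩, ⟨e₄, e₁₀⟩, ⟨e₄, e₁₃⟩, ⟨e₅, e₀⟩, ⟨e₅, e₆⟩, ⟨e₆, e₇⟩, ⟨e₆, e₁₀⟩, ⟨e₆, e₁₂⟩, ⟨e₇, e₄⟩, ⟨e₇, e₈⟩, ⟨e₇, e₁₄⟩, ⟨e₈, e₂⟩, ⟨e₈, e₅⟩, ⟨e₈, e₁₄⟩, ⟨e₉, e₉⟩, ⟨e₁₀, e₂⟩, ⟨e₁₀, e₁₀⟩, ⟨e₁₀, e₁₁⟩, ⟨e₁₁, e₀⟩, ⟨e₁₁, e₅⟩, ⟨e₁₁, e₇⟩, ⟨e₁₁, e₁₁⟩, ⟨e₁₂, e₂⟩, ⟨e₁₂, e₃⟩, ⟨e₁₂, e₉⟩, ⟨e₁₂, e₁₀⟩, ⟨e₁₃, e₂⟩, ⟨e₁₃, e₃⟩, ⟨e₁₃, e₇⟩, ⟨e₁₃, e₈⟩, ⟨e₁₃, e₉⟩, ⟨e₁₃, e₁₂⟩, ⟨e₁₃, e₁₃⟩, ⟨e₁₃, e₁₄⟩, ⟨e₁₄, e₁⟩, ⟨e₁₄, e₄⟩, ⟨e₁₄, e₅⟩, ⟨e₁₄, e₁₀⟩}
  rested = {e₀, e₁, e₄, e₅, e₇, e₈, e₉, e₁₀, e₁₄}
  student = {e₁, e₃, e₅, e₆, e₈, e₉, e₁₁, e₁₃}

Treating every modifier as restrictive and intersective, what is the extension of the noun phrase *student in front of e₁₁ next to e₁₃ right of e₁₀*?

⟦in front of e₁₁⟧ = {x : ⟨x, e₁₁⟩ ∈ ⟦in front of⟧} = {e₀, e₂, e₃, e₅, e₆, e₇, e₁₀, e₁₁, e₁₂, e₁₃, e₁₄}
⟦next to e₁₃⟧ = {x : ⟨x, e₁₃⟩ ∈ ⟦next to⟧} = {e₀, e₂, e₃, e₆, e₇, e₈, e₉, e₁₀, e₁₁, e₁₄}
⟦right of e₁₀⟧ = {x : ⟨x, e₁₀⟩ ∈ ⟦right of⟧} = {e₁, e₂, e₃, e₄, e₆, e₁₀, e₁₂, e₁₄}
⟦student⟧ = {e₁, e₃, e₅, e₆, e₈, e₉, e₁₁, e₁₃}
… ∩ ⟦in front of e₁₁⟧ = {e₁, e₃, e₅, e₆, e₈, e₉, e₁₁, e₁₃} ∩ {e₀, e₂, e₃, e₅, e₆, e₇, e₁₀, e₁₁, e₁₂, e₁₃, e₁₄} = {e₃, e₅, e₆, e₁₁, e₁₃}
… ∩ ⟦next to e₁₃⟧ = {e₃, e₅, e₆, e₁₁, e₁₃} ∩ {e₀, e₂, e₃, e₆, e₇, e₈, e₉, e₁₀, e₁₁, e₁₄} = {e₃, e₆, e₁₁}
… ∩ ⟦right of e₁₀⟧ = {e₃, e₆, e₁₁} ∩ {e₁, e₂, e₃, e₄, e₆, e₁₀, e₁₂, e₁₄} = {e₃, e₆}
So ⟦student in front of e₁₁ next to e₁₃ right of e₁₀⟧ = {e₃, e₆}.

{e₃, e₆}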